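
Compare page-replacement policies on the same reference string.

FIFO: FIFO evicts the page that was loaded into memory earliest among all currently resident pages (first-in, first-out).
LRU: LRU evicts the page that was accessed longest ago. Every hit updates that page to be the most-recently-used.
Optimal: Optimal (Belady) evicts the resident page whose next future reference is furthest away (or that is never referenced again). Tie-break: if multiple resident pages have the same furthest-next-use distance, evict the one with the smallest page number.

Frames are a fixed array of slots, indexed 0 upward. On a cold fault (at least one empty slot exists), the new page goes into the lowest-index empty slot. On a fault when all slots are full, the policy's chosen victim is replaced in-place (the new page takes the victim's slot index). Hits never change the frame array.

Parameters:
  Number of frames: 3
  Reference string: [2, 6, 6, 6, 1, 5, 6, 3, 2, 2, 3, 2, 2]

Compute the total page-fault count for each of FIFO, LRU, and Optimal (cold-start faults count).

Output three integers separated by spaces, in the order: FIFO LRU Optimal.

--- FIFO ---
  step 0: ref 2 -> FAULT, frames=[2,-,-] (faults so far: 1)
  step 1: ref 6 -> FAULT, frames=[2,6,-] (faults so far: 2)
  step 2: ref 6 -> HIT, frames=[2,6,-] (faults so far: 2)
  step 3: ref 6 -> HIT, frames=[2,6,-] (faults so far: 2)
  step 4: ref 1 -> FAULT, frames=[2,6,1] (faults so far: 3)
  step 5: ref 5 -> FAULT, evict 2, frames=[5,6,1] (faults so far: 4)
  step 6: ref 6 -> HIT, frames=[5,6,1] (faults so far: 4)
  step 7: ref 3 -> FAULT, evict 6, frames=[5,3,1] (faults so far: 5)
  step 8: ref 2 -> FAULT, evict 1, frames=[5,3,2] (faults so far: 6)
  step 9: ref 2 -> HIT, frames=[5,3,2] (faults so far: 6)
  step 10: ref 3 -> HIT, frames=[5,3,2] (faults so far: 6)
  step 11: ref 2 -> HIT, frames=[5,3,2] (faults so far: 6)
  step 12: ref 2 -> HIT, frames=[5,3,2] (faults so far: 6)
  FIFO total faults: 6
--- LRU ---
  step 0: ref 2 -> FAULT, frames=[2,-,-] (faults so far: 1)
  step 1: ref 6 -> FAULT, frames=[2,6,-] (faults so far: 2)
  step 2: ref 6 -> HIT, frames=[2,6,-] (faults so far: 2)
  step 3: ref 6 -> HIT, frames=[2,6,-] (faults so far: 2)
  step 4: ref 1 -> FAULT, frames=[2,6,1] (faults so far: 3)
  step 5: ref 5 -> FAULT, evict 2, frames=[5,6,1] (faults so far: 4)
  step 6: ref 6 -> HIT, frames=[5,6,1] (faults so far: 4)
  step 7: ref 3 -> FAULT, evict 1, frames=[5,6,3] (faults so far: 5)
  step 8: ref 2 -> FAULT, evict 5, frames=[2,6,3] (faults so far: 6)
  step 9: ref 2 -> HIT, frames=[2,6,3] (faults so far: 6)
  step 10: ref 3 -> HIT, frames=[2,6,3] (faults so far: 6)
  step 11: ref 2 -> HIT, frames=[2,6,3] (faults so far: 6)
  step 12: ref 2 -> HIT, frames=[2,6,3] (faults so far: 6)
  LRU total faults: 6
--- Optimal ---
  step 0: ref 2 -> FAULT, frames=[2,-,-] (faults so far: 1)
  step 1: ref 6 -> FAULT, frames=[2,6,-] (faults so far: 2)
  step 2: ref 6 -> HIT, frames=[2,6,-] (faults so far: 2)
  step 3: ref 6 -> HIT, frames=[2,6,-] (faults so far: 2)
  step 4: ref 1 -> FAULT, frames=[2,6,1] (faults so far: 3)
  step 5: ref 5 -> FAULT, evict 1, frames=[2,6,5] (faults so far: 4)
  step 6: ref 6 -> HIT, frames=[2,6,5] (faults so far: 4)
  step 7: ref 3 -> FAULT, evict 5, frames=[2,6,3] (faults so far: 5)
  step 8: ref 2 -> HIT, frames=[2,6,3] (faults so far: 5)
  step 9: ref 2 -> HIT, frames=[2,6,3] (faults so far: 5)
  step 10: ref 3 -> HIT, frames=[2,6,3] (faults so far: 5)
  step 11: ref 2 -> HIT, frames=[2,6,3] (faults so far: 5)
  step 12: ref 2 -> HIT, frames=[2,6,3] (faults so far: 5)
  Optimal total faults: 5

Answer: 6 6 5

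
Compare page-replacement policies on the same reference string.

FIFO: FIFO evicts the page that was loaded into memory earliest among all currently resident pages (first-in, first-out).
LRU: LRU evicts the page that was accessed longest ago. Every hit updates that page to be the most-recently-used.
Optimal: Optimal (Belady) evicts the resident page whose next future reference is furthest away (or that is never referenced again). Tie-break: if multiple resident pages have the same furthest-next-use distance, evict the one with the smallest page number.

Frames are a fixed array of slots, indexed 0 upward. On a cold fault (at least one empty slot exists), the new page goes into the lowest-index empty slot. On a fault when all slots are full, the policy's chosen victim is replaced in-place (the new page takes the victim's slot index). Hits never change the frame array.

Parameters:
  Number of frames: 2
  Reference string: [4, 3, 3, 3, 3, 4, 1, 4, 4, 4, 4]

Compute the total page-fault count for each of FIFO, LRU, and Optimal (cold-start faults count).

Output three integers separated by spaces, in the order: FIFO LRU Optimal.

Answer: 4 3 3

Derivation:
--- FIFO ---
  step 0: ref 4 -> FAULT, frames=[4,-] (faults so far: 1)
  step 1: ref 3 -> FAULT, frames=[4,3] (faults so far: 2)
  step 2: ref 3 -> HIT, frames=[4,3] (faults so far: 2)
  step 3: ref 3 -> HIT, frames=[4,3] (faults so far: 2)
  step 4: ref 3 -> HIT, frames=[4,3] (faults so far: 2)
  step 5: ref 4 -> HIT, frames=[4,3] (faults so far: 2)
  step 6: ref 1 -> FAULT, evict 4, frames=[1,3] (faults so far: 3)
  step 7: ref 4 -> FAULT, evict 3, frames=[1,4] (faults so far: 4)
  step 8: ref 4 -> HIT, frames=[1,4] (faults so far: 4)
  step 9: ref 4 -> HIT, frames=[1,4] (faults so far: 4)
  step 10: ref 4 -> HIT, frames=[1,4] (faults so far: 4)
  FIFO total faults: 4
--- LRU ---
  step 0: ref 4 -> FAULT, frames=[4,-] (faults so far: 1)
  step 1: ref 3 -> FAULT, frames=[4,3] (faults so far: 2)
  step 2: ref 3 -> HIT, frames=[4,3] (faults so far: 2)
  step 3: ref 3 -> HIT, frames=[4,3] (faults so far: 2)
  step 4: ref 3 -> HIT, frames=[4,3] (faults so far: 2)
  step 5: ref 4 -> HIT, frames=[4,3] (faults so far: 2)
  step 6: ref 1 -> FAULT, evict 3, frames=[4,1] (faults so far: 3)
  step 7: ref 4 -> HIT, frames=[4,1] (faults so far: 3)
  step 8: ref 4 -> HIT, frames=[4,1] (faults so far: 3)
  step 9: ref 4 -> HIT, frames=[4,1] (faults so far: 3)
  step 10: ref 4 -> HIT, frames=[4,1] (faults so far: 3)
  LRU total faults: 3
--- Optimal ---
  step 0: ref 4 -> FAULT, frames=[4,-] (faults so far: 1)
  step 1: ref 3 -> FAULT, frames=[4,3] (faults so far: 2)
  step 2: ref 3 -> HIT, frames=[4,3] (faults so far: 2)
  step 3: ref 3 -> HIT, frames=[4,3] (faults so far: 2)
  step 4: ref 3 -> HIT, frames=[4,3] (faults so far: 2)
  step 5: ref 4 -> HIT, frames=[4,3] (faults so far: 2)
  step 6: ref 1 -> FAULT, evict 3, frames=[4,1] (faults so far: 3)
  step 7: ref 4 -> HIT, frames=[4,1] (faults so far: 3)
  step 8: ref 4 -> HIT, frames=[4,1] (faults so far: 3)
  step 9: ref 4 -> HIT, frames=[4,1] (faults so far: 3)
  step 10: ref 4 -> HIT, frames=[4,1] (faults so far: 3)
  Optimal total faults: 3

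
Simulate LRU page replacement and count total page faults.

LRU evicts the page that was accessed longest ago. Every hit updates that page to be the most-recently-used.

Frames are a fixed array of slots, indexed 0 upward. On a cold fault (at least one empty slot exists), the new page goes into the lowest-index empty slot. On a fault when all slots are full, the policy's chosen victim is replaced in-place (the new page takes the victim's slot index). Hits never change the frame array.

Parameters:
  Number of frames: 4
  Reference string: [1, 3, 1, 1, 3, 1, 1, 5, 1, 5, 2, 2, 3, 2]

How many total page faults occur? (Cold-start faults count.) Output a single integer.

Answer: 4

Derivation:
Step 0: ref 1 → FAULT, frames=[1,-,-,-]
Step 1: ref 3 → FAULT, frames=[1,3,-,-]
Step 2: ref 1 → HIT, frames=[1,3,-,-]
Step 3: ref 1 → HIT, frames=[1,3,-,-]
Step 4: ref 3 → HIT, frames=[1,3,-,-]
Step 5: ref 1 → HIT, frames=[1,3,-,-]
Step 6: ref 1 → HIT, frames=[1,3,-,-]
Step 7: ref 5 → FAULT, frames=[1,3,5,-]
Step 8: ref 1 → HIT, frames=[1,3,5,-]
Step 9: ref 5 → HIT, frames=[1,3,5,-]
Step 10: ref 2 → FAULT, frames=[1,3,5,2]
Step 11: ref 2 → HIT, frames=[1,3,5,2]
Step 12: ref 3 → HIT, frames=[1,3,5,2]
Step 13: ref 2 → HIT, frames=[1,3,5,2]
Total faults: 4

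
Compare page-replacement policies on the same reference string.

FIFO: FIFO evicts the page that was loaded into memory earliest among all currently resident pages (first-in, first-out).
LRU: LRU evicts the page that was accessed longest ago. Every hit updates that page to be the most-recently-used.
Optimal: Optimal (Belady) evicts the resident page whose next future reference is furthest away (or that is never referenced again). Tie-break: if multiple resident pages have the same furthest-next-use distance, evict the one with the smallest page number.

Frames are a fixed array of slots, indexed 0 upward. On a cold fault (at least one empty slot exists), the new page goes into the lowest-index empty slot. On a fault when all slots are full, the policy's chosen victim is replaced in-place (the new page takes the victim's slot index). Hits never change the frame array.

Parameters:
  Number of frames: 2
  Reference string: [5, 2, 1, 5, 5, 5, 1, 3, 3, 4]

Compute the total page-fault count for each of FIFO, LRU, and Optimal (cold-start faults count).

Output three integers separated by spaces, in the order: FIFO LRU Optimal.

--- FIFO ---
  step 0: ref 5 -> FAULT, frames=[5,-] (faults so far: 1)
  step 1: ref 2 -> FAULT, frames=[5,2] (faults so far: 2)
  step 2: ref 1 -> FAULT, evict 5, frames=[1,2] (faults so far: 3)
  step 3: ref 5 -> FAULT, evict 2, frames=[1,5] (faults so far: 4)
  step 4: ref 5 -> HIT, frames=[1,5] (faults so far: 4)
  step 5: ref 5 -> HIT, frames=[1,5] (faults so far: 4)
  step 6: ref 1 -> HIT, frames=[1,5] (faults so far: 4)
  step 7: ref 3 -> FAULT, evict 1, frames=[3,5] (faults so far: 5)
  step 8: ref 3 -> HIT, frames=[3,5] (faults so far: 5)
  step 9: ref 4 -> FAULT, evict 5, frames=[3,4] (faults so far: 6)
  FIFO total faults: 6
--- LRU ---
  step 0: ref 5 -> FAULT, frames=[5,-] (faults so far: 1)
  step 1: ref 2 -> FAULT, frames=[5,2] (faults so far: 2)
  step 2: ref 1 -> FAULT, evict 5, frames=[1,2] (faults so far: 3)
  step 3: ref 5 -> FAULT, evict 2, frames=[1,5] (faults so far: 4)
  step 4: ref 5 -> HIT, frames=[1,5] (faults so far: 4)
  step 5: ref 5 -> HIT, frames=[1,5] (faults so far: 4)
  step 6: ref 1 -> HIT, frames=[1,5] (faults so far: 4)
  step 7: ref 3 -> FAULT, evict 5, frames=[1,3] (faults so far: 5)
  step 8: ref 3 -> HIT, frames=[1,3] (faults so far: 5)
  step 9: ref 4 -> FAULT, evict 1, frames=[4,3] (faults so far: 6)
  LRU total faults: 6
--- Optimal ---
  step 0: ref 5 -> FAULT, frames=[5,-] (faults so far: 1)
  step 1: ref 2 -> FAULT, frames=[5,2] (faults so far: 2)
  step 2: ref 1 -> FAULT, evict 2, frames=[5,1] (faults so far: 3)
  step 3: ref 5 -> HIT, frames=[5,1] (faults so far: 3)
  step 4: ref 5 -> HIT, frames=[5,1] (faults so far: 3)
  step 5: ref 5 -> HIT, frames=[5,1] (faults so far: 3)
  step 6: ref 1 -> HIT, frames=[5,1] (faults so far: 3)
  step 7: ref 3 -> FAULT, evict 1, frames=[5,3] (faults so far: 4)
  step 8: ref 3 -> HIT, frames=[5,3] (faults so far: 4)
  step 9: ref 4 -> FAULT, evict 3, frames=[5,4] (faults so far: 5)
  Optimal total faults: 5

Answer: 6 6 5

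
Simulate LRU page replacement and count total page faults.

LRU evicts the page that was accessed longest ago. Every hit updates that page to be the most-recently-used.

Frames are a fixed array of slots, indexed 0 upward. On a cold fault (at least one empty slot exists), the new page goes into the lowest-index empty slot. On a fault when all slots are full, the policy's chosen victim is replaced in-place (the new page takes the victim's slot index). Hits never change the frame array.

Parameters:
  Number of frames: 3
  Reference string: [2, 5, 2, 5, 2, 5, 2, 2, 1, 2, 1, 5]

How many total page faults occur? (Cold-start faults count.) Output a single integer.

Answer: 3

Derivation:
Step 0: ref 2 → FAULT, frames=[2,-,-]
Step 1: ref 5 → FAULT, frames=[2,5,-]
Step 2: ref 2 → HIT, frames=[2,5,-]
Step 3: ref 5 → HIT, frames=[2,5,-]
Step 4: ref 2 → HIT, frames=[2,5,-]
Step 5: ref 5 → HIT, frames=[2,5,-]
Step 6: ref 2 → HIT, frames=[2,5,-]
Step 7: ref 2 → HIT, frames=[2,5,-]
Step 8: ref 1 → FAULT, frames=[2,5,1]
Step 9: ref 2 → HIT, frames=[2,5,1]
Step 10: ref 1 → HIT, frames=[2,5,1]
Step 11: ref 5 → HIT, frames=[2,5,1]
Total faults: 3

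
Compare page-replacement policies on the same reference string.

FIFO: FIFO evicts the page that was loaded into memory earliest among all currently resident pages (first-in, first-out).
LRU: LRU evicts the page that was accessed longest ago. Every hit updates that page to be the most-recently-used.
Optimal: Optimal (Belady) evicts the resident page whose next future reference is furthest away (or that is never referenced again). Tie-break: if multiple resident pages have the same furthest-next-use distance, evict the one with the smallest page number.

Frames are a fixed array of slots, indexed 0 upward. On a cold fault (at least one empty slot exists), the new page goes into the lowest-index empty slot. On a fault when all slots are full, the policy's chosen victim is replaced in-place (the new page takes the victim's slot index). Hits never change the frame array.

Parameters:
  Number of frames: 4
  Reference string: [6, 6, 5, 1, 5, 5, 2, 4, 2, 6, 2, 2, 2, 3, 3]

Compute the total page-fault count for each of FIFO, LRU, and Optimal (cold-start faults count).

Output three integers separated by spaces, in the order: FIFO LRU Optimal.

Answer: 7 7 6

Derivation:
--- FIFO ---
  step 0: ref 6 -> FAULT, frames=[6,-,-,-] (faults so far: 1)
  step 1: ref 6 -> HIT, frames=[6,-,-,-] (faults so far: 1)
  step 2: ref 5 -> FAULT, frames=[6,5,-,-] (faults so far: 2)
  step 3: ref 1 -> FAULT, frames=[6,5,1,-] (faults so far: 3)
  step 4: ref 5 -> HIT, frames=[6,5,1,-] (faults so far: 3)
  step 5: ref 5 -> HIT, frames=[6,5,1,-] (faults so far: 3)
  step 6: ref 2 -> FAULT, frames=[6,5,1,2] (faults so far: 4)
  step 7: ref 4 -> FAULT, evict 6, frames=[4,5,1,2] (faults so far: 5)
  step 8: ref 2 -> HIT, frames=[4,5,1,2] (faults so far: 5)
  step 9: ref 6 -> FAULT, evict 5, frames=[4,6,1,2] (faults so far: 6)
  step 10: ref 2 -> HIT, frames=[4,6,1,2] (faults so far: 6)
  step 11: ref 2 -> HIT, frames=[4,6,1,2] (faults so far: 6)
  step 12: ref 2 -> HIT, frames=[4,6,1,2] (faults so far: 6)
  step 13: ref 3 -> FAULT, evict 1, frames=[4,6,3,2] (faults so far: 7)
  step 14: ref 3 -> HIT, frames=[4,6,3,2] (faults so far: 7)
  FIFO total faults: 7
--- LRU ---
  step 0: ref 6 -> FAULT, frames=[6,-,-,-] (faults so far: 1)
  step 1: ref 6 -> HIT, frames=[6,-,-,-] (faults so far: 1)
  step 2: ref 5 -> FAULT, frames=[6,5,-,-] (faults so far: 2)
  step 3: ref 1 -> FAULT, frames=[6,5,1,-] (faults so far: 3)
  step 4: ref 5 -> HIT, frames=[6,5,1,-] (faults so far: 3)
  step 5: ref 5 -> HIT, frames=[6,5,1,-] (faults so far: 3)
  step 6: ref 2 -> FAULT, frames=[6,5,1,2] (faults so far: 4)
  step 7: ref 4 -> FAULT, evict 6, frames=[4,5,1,2] (faults so far: 5)
  step 8: ref 2 -> HIT, frames=[4,5,1,2] (faults so far: 5)
  step 9: ref 6 -> FAULT, evict 1, frames=[4,5,6,2] (faults so far: 6)
  step 10: ref 2 -> HIT, frames=[4,5,6,2] (faults so far: 6)
  step 11: ref 2 -> HIT, frames=[4,5,6,2] (faults so far: 6)
  step 12: ref 2 -> HIT, frames=[4,5,6,2] (faults so far: 6)
  step 13: ref 3 -> FAULT, evict 5, frames=[4,3,6,2] (faults so far: 7)
  step 14: ref 3 -> HIT, frames=[4,3,6,2] (faults so far: 7)
  LRU total faults: 7
--- Optimal ---
  step 0: ref 6 -> FAULT, frames=[6,-,-,-] (faults so far: 1)
  step 1: ref 6 -> HIT, frames=[6,-,-,-] (faults so far: 1)
  step 2: ref 5 -> FAULT, frames=[6,5,-,-] (faults so far: 2)
  step 3: ref 1 -> FAULT, frames=[6,5,1,-] (faults so far: 3)
  step 4: ref 5 -> HIT, frames=[6,5,1,-] (faults so far: 3)
  step 5: ref 5 -> HIT, frames=[6,5,1,-] (faults so far: 3)
  step 6: ref 2 -> FAULT, frames=[6,5,1,2] (faults so far: 4)
  step 7: ref 4 -> FAULT, evict 1, frames=[6,5,4,2] (faults so far: 5)
  step 8: ref 2 -> HIT, frames=[6,5,4,2] (faults so far: 5)
  step 9: ref 6 -> HIT, frames=[6,5,4,2] (faults so far: 5)
  step 10: ref 2 -> HIT, frames=[6,5,4,2] (faults so far: 5)
  step 11: ref 2 -> HIT, frames=[6,5,4,2] (faults so far: 5)
  step 12: ref 2 -> HIT, frames=[6,5,4,2] (faults so far: 5)
  step 13: ref 3 -> FAULT, evict 2, frames=[6,5,4,3] (faults so far: 6)
  step 14: ref 3 -> HIT, frames=[6,5,4,3] (faults so far: 6)
  Optimal total faults: 6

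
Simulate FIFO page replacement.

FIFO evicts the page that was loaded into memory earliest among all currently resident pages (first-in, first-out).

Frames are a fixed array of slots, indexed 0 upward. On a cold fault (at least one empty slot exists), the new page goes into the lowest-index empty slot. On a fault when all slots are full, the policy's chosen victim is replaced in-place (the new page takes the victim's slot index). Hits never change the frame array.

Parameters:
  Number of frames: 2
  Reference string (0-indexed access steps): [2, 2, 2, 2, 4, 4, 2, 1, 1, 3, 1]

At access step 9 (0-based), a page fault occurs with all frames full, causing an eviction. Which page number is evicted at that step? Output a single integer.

Step 0: ref 2 -> FAULT, frames=[2,-]
Step 1: ref 2 -> HIT, frames=[2,-]
Step 2: ref 2 -> HIT, frames=[2,-]
Step 3: ref 2 -> HIT, frames=[2,-]
Step 4: ref 4 -> FAULT, frames=[2,4]
Step 5: ref 4 -> HIT, frames=[2,4]
Step 6: ref 2 -> HIT, frames=[2,4]
Step 7: ref 1 -> FAULT, evict 2, frames=[1,4]
Step 8: ref 1 -> HIT, frames=[1,4]
Step 9: ref 3 -> FAULT, evict 4, frames=[1,3]
At step 9: evicted page 4

Answer: 4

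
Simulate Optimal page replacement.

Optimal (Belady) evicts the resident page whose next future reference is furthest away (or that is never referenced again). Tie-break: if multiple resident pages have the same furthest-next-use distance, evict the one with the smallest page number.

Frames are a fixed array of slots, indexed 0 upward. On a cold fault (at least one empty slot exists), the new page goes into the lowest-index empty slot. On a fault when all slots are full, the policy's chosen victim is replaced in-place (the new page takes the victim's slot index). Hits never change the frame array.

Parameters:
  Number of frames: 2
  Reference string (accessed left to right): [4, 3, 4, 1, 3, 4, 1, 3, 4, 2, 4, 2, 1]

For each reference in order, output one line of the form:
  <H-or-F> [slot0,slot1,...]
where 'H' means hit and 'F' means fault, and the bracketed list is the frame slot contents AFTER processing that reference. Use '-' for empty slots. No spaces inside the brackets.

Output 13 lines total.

F [4,-]
F [4,3]
H [4,3]
F [1,3]
H [1,3]
F [1,4]
H [1,4]
F [3,4]
H [3,4]
F [2,4]
H [2,4]
H [2,4]
F [1,4]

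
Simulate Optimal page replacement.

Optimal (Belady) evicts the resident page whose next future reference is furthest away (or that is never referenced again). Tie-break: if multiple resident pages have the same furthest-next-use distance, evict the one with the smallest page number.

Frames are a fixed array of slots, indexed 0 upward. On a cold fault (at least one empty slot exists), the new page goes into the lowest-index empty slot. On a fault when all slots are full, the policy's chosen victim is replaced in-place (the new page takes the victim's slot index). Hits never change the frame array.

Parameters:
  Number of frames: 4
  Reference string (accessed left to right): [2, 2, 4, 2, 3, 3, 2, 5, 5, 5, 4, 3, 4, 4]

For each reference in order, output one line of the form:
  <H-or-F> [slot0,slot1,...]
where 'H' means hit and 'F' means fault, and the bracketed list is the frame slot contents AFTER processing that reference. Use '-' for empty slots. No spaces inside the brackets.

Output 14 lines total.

F [2,-,-,-]
H [2,-,-,-]
F [2,4,-,-]
H [2,4,-,-]
F [2,4,3,-]
H [2,4,3,-]
H [2,4,3,-]
F [2,4,3,5]
H [2,4,3,5]
H [2,4,3,5]
H [2,4,3,5]
H [2,4,3,5]
H [2,4,3,5]
H [2,4,3,5]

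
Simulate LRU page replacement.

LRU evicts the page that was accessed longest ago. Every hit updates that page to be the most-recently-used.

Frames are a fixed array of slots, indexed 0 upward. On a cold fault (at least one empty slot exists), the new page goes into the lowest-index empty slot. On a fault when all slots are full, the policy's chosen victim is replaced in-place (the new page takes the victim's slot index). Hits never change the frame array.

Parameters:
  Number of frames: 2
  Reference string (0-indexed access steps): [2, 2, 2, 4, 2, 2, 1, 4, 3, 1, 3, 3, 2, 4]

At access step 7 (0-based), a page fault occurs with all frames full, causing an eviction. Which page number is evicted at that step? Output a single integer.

Step 0: ref 2 -> FAULT, frames=[2,-]
Step 1: ref 2 -> HIT, frames=[2,-]
Step 2: ref 2 -> HIT, frames=[2,-]
Step 3: ref 4 -> FAULT, frames=[2,4]
Step 4: ref 2 -> HIT, frames=[2,4]
Step 5: ref 2 -> HIT, frames=[2,4]
Step 6: ref 1 -> FAULT, evict 4, frames=[2,1]
Step 7: ref 4 -> FAULT, evict 2, frames=[4,1]
At step 7: evicted page 2

Answer: 2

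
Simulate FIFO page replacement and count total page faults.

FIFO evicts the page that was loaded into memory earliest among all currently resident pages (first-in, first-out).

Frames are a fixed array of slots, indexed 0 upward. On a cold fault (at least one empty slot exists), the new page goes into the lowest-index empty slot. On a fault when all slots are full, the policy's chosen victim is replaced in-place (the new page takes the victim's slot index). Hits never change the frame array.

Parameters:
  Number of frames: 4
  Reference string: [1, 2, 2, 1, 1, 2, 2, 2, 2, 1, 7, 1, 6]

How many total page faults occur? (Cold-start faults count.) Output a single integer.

Step 0: ref 1 → FAULT, frames=[1,-,-,-]
Step 1: ref 2 → FAULT, frames=[1,2,-,-]
Step 2: ref 2 → HIT, frames=[1,2,-,-]
Step 3: ref 1 → HIT, frames=[1,2,-,-]
Step 4: ref 1 → HIT, frames=[1,2,-,-]
Step 5: ref 2 → HIT, frames=[1,2,-,-]
Step 6: ref 2 → HIT, frames=[1,2,-,-]
Step 7: ref 2 → HIT, frames=[1,2,-,-]
Step 8: ref 2 → HIT, frames=[1,2,-,-]
Step 9: ref 1 → HIT, frames=[1,2,-,-]
Step 10: ref 7 → FAULT, frames=[1,2,7,-]
Step 11: ref 1 → HIT, frames=[1,2,7,-]
Step 12: ref 6 → FAULT, frames=[1,2,7,6]
Total faults: 4

Answer: 4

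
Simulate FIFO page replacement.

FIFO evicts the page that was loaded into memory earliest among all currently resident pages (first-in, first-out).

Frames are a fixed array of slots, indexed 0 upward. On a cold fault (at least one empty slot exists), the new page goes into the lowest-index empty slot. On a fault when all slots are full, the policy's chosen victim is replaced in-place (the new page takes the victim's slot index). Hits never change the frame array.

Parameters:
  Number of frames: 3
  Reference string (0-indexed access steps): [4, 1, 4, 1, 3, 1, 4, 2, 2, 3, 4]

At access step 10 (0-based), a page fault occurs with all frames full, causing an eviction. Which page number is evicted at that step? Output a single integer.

Answer: 1

Derivation:
Step 0: ref 4 -> FAULT, frames=[4,-,-]
Step 1: ref 1 -> FAULT, frames=[4,1,-]
Step 2: ref 4 -> HIT, frames=[4,1,-]
Step 3: ref 1 -> HIT, frames=[4,1,-]
Step 4: ref 3 -> FAULT, frames=[4,1,3]
Step 5: ref 1 -> HIT, frames=[4,1,3]
Step 6: ref 4 -> HIT, frames=[4,1,3]
Step 7: ref 2 -> FAULT, evict 4, frames=[2,1,3]
Step 8: ref 2 -> HIT, frames=[2,1,3]
Step 9: ref 3 -> HIT, frames=[2,1,3]
Step 10: ref 4 -> FAULT, evict 1, frames=[2,4,3]
At step 10: evicted page 1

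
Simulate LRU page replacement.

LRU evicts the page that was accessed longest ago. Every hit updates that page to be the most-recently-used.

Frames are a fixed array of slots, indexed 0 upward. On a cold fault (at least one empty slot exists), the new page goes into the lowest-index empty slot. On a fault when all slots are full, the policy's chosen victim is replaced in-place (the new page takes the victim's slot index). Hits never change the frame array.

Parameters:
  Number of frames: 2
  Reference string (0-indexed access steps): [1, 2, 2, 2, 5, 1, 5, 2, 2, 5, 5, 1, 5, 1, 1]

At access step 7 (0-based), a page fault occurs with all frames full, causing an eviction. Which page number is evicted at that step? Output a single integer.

Answer: 1

Derivation:
Step 0: ref 1 -> FAULT, frames=[1,-]
Step 1: ref 2 -> FAULT, frames=[1,2]
Step 2: ref 2 -> HIT, frames=[1,2]
Step 3: ref 2 -> HIT, frames=[1,2]
Step 4: ref 5 -> FAULT, evict 1, frames=[5,2]
Step 5: ref 1 -> FAULT, evict 2, frames=[5,1]
Step 6: ref 5 -> HIT, frames=[5,1]
Step 7: ref 2 -> FAULT, evict 1, frames=[5,2]
At step 7: evicted page 1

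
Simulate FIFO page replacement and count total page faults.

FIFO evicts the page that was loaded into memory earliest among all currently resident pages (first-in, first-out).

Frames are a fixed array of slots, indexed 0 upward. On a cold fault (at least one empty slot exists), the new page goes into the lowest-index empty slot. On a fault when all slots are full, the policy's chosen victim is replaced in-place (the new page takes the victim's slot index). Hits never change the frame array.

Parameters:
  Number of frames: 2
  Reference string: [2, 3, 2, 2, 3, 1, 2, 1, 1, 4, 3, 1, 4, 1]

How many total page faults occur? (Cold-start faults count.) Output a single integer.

Answer: 8

Derivation:
Step 0: ref 2 → FAULT, frames=[2,-]
Step 1: ref 3 → FAULT, frames=[2,3]
Step 2: ref 2 → HIT, frames=[2,3]
Step 3: ref 2 → HIT, frames=[2,3]
Step 4: ref 3 → HIT, frames=[2,3]
Step 5: ref 1 → FAULT (evict 2), frames=[1,3]
Step 6: ref 2 → FAULT (evict 3), frames=[1,2]
Step 7: ref 1 → HIT, frames=[1,2]
Step 8: ref 1 → HIT, frames=[1,2]
Step 9: ref 4 → FAULT (evict 1), frames=[4,2]
Step 10: ref 3 → FAULT (evict 2), frames=[4,3]
Step 11: ref 1 → FAULT (evict 4), frames=[1,3]
Step 12: ref 4 → FAULT (evict 3), frames=[1,4]
Step 13: ref 1 → HIT, frames=[1,4]
Total faults: 8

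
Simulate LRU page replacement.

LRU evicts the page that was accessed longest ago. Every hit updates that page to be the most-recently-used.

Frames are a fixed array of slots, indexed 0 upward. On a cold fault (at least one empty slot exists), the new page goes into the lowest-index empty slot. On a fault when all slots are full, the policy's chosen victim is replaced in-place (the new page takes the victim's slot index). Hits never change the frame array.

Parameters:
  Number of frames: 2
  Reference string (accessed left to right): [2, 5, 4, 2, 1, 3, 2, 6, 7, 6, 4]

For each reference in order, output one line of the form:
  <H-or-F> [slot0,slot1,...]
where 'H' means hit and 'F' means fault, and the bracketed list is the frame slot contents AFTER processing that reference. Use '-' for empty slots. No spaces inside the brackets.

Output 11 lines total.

F [2,-]
F [2,5]
F [4,5]
F [4,2]
F [1,2]
F [1,3]
F [2,3]
F [2,6]
F [7,6]
H [7,6]
F [4,6]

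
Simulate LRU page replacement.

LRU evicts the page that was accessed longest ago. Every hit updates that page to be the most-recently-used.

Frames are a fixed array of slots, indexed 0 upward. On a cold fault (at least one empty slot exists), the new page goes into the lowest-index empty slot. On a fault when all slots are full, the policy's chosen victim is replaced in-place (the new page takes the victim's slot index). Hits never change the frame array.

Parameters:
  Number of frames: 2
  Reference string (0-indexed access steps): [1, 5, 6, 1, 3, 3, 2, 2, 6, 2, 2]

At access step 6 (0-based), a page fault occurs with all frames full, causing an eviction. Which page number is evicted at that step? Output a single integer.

Answer: 1

Derivation:
Step 0: ref 1 -> FAULT, frames=[1,-]
Step 1: ref 5 -> FAULT, frames=[1,5]
Step 2: ref 6 -> FAULT, evict 1, frames=[6,5]
Step 3: ref 1 -> FAULT, evict 5, frames=[6,1]
Step 4: ref 3 -> FAULT, evict 6, frames=[3,1]
Step 5: ref 3 -> HIT, frames=[3,1]
Step 6: ref 2 -> FAULT, evict 1, frames=[3,2]
At step 6: evicted page 1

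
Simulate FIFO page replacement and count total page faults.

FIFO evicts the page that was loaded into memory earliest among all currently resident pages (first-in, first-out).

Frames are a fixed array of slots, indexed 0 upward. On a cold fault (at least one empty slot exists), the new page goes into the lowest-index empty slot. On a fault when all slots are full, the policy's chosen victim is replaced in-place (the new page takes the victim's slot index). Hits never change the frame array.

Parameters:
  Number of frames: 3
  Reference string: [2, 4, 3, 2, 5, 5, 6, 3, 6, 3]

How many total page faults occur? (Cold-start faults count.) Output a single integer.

Step 0: ref 2 → FAULT, frames=[2,-,-]
Step 1: ref 4 → FAULT, frames=[2,4,-]
Step 2: ref 3 → FAULT, frames=[2,4,3]
Step 3: ref 2 → HIT, frames=[2,4,3]
Step 4: ref 5 → FAULT (evict 2), frames=[5,4,3]
Step 5: ref 5 → HIT, frames=[5,4,3]
Step 6: ref 6 → FAULT (evict 4), frames=[5,6,3]
Step 7: ref 3 → HIT, frames=[5,6,3]
Step 8: ref 6 → HIT, frames=[5,6,3]
Step 9: ref 3 → HIT, frames=[5,6,3]
Total faults: 5

Answer: 5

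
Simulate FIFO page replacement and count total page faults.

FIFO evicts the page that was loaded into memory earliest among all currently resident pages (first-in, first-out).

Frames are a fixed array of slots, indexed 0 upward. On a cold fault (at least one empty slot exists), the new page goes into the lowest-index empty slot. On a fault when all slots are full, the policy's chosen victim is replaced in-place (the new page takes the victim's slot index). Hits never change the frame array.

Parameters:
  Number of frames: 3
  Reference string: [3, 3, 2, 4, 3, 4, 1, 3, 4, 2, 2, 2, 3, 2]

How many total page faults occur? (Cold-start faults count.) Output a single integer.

Step 0: ref 3 → FAULT, frames=[3,-,-]
Step 1: ref 3 → HIT, frames=[3,-,-]
Step 2: ref 2 → FAULT, frames=[3,2,-]
Step 3: ref 4 → FAULT, frames=[3,2,4]
Step 4: ref 3 → HIT, frames=[3,2,4]
Step 5: ref 4 → HIT, frames=[3,2,4]
Step 6: ref 1 → FAULT (evict 3), frames=[1,2,4]
Step 7: ref 3 → FAULT (evict 2), frames=[1,3,4]
Step 8: ref 4 → HIT, frames=[1,3,4]
Step 9: ref 2 → FAULT (evict 4), frames=[1,3,2]
Step 10: ref 2 → HIT, frames=[1,3,2]
Step 11: ref 2 → HIT, frames=[1,3,2]
Step 12: ref 3 → HIT, frames=[1,3,2]
Step 13: ref 2 → HIT, frames=[1,3,2]
Total faults: 6

Answer: 6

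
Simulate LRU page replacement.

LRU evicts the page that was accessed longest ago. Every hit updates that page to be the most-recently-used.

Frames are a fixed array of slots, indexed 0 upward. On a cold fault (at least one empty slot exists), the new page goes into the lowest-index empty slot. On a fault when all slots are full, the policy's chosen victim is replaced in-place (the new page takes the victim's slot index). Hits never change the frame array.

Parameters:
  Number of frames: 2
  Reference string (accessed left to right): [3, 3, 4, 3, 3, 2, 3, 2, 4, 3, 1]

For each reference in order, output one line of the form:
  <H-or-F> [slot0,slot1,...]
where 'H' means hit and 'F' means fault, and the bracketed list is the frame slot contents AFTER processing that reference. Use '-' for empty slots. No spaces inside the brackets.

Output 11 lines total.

F [3,-]
H [3,-]
F [3,4]
H [3,4]
H [3,4]
F [3,2]
H [3,2]
H [3,2]
F [4,2]
F [4,3]
F [1,3]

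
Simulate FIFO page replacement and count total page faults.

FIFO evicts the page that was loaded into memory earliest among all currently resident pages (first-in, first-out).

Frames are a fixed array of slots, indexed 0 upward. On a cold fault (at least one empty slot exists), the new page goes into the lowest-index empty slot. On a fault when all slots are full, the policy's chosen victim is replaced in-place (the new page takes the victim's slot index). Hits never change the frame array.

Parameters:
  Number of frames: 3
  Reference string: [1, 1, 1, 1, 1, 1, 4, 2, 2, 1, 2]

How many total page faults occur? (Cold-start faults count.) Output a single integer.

Step 0: ref 1 → FAULT, frames=[1,-,-]
Step 1: ref 1 → HIT, frames=[1,-,-]
Step 2: ref 1 → HIT, frames=[1,-,-]
Step 3: ref 1 → HIT, frames=[1,-,-]
Step 4: ref 1 → HIT, frames=[1,-,-]
Step 5: ref 1 → HIT, frames=[1,-,-]
Step 6: ref 4 → FAULT, frames=[1,4,-]
Step 7: ref 2 → FAULT, frames=[1,4,2]
Step 8: ref 2 → HIT, frames=[1,4,2]
Step 9: ref 1 → HIT, frames=[1,4,2]
Step 10: ref 2 → HIT, frames=[1,4,2]
Total faults: 3

Answer: 3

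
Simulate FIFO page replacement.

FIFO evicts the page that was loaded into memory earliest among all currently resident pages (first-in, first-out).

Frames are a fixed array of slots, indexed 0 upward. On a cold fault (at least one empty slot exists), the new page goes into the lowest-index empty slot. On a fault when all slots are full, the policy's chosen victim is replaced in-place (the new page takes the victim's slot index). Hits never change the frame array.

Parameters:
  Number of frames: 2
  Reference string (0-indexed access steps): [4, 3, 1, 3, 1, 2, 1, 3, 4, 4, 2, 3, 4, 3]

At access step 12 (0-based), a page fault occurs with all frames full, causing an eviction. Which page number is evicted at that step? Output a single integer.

Answer: 2

Derivation:
Step 0: ref 4 -> FAULT, frames=[4,-]
Step 1: ref 3 -> FAULT, frames=[4,3]
Step 2: ref 1 -> FAULT, evict 4, frames=[1,3]
Step 3: ref 3 -> HIT, frames=[1,3]
Step 4: ref 1 -> HIT, frames=[1,3]
Step 5: ref 2 -> FAULT, evict 3, frames=[1,2]
Step 6: ref 1 -> HIT, frames=[1,2]
Step 7: ref 3 -> FAULT, evict 1, frames=[3,2]
Step 8: ref 4 -> FAULT, evict 2, frames=[3,4]
Step 9: ref 4 -> HIT, frames=[3,4]
Step 10: ref 2 -> FAULT, evict 3, frames=[2,4]
Step 11: ref 3 -> FAULT, evict 4, frames=[2,3]
Step 12: ref 4 -> FAULT, evict 2, frames=[4,3]
At step 12: evicted page 2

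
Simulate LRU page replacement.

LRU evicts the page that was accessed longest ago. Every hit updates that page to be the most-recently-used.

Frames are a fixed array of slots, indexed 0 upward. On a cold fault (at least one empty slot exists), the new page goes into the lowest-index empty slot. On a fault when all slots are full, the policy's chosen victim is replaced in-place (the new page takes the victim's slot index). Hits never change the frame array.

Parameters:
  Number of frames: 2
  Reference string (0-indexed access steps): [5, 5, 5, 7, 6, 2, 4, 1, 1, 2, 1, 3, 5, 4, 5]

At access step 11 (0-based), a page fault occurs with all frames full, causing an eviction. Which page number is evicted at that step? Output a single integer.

Answer: 2

Derivation:
Step 0: ref 5 -> FAULT, frames=[5,-]
Step 1: ref 5 -> HIT, frames=[5,-]
Step 2: ref 5 -> HIT, frames=[5,-]
Step 3: ref 7 -> FAULT, frames=[5,7]
Step 4: ref 6 -> FAULT, evict 5, frames=[6,7]
Step 5: ref 2 -> FAULT, evict 7, frames=[6,2]
Step 6: ref 4 -> FAULT, evict 6, frames=[4,2]
Step 7: ref 1 -> FAULT, evict 2, frames=[4,1]
Step 8: ref 1 -> HIT, frames=[4,1]
Step 9: ref 2 -> FAULT, evict 4, frames=[2,1]
Step 10: ref 1 -> HIT, frames=[2,1]
Step 11: ref 3 -> FAULT, evict 2, frames=[3,1]
At step 11: evicted page 2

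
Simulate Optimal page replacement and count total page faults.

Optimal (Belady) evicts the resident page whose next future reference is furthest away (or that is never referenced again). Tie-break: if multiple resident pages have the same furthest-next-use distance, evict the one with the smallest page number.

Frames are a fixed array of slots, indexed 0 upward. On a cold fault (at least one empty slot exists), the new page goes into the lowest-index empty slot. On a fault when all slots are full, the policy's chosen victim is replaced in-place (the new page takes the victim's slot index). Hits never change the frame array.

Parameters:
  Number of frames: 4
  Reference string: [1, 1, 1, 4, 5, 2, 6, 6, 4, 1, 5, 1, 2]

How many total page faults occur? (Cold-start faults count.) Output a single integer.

Answer: 6

Derivation:
Step 0: ref 1 → FAULT, frames=[1,-,-,-]
Step 1: ref 1 → HIT, frames=[1,-,-,-]
Step 2: ref 1 → HIT, frames=[1,-,-,-]
Step 3: ref 4 → FAULT, frames=[1,4,-,-]
Step 4: ref 5 → FAULT, frames=[1,4,5,-]
Step 5: ref 2 → FAULT, frames=[1,4,5,2]
Step 6: ref 6 → FAULT (evict 2), frames=[1,4,5,6]
Step 7: ref 6 → HIT, frames=[1,4,5,6]
Step 8: ref 4 → HIT, frames=[1,4,5,6]
Step 9: ref 1 → HIT, frames=[1,4,5,6]
Step 10: ref 5 → HIT, frames=[1,4,5,6]
Step 11: ref 1 → HIT, frames=[1,4,5,6]
Step 12: ref 2 → FAULT (evict 1), frames=[2,4,5,6]
Total faults: 6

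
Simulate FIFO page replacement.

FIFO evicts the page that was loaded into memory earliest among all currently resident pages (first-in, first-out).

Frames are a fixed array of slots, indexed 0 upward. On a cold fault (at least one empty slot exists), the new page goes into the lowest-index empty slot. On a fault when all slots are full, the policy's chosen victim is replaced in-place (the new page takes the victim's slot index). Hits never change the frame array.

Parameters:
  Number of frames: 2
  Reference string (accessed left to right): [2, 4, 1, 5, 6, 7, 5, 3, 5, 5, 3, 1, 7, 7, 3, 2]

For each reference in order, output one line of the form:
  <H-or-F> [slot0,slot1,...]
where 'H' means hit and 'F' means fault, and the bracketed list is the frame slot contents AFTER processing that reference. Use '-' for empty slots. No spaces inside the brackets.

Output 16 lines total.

F [2,-]
F [2,4]
F [1,4]
F [1,5]
F [6,5]
F [6,7]
F [5,7]
F [5,3]
H [5,3]
H [5,3]
H [5,3]
F [1,3]
F [1,7]
H [1,7]
F [3,7]
F [3,2]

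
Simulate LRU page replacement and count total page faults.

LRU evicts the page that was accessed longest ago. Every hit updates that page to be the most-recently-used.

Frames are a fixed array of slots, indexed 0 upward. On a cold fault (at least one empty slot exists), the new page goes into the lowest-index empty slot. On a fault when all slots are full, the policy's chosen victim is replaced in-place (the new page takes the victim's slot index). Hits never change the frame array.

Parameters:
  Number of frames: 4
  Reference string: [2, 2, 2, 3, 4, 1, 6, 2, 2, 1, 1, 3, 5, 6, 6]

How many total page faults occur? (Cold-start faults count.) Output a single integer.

Step 0: ref 2 → FAULT, frames=[2,-,-,-]
Step 1: ref 2 → HIT, frames=[2,-,-,-]
Step 2: ref 2 → HIT, frames=[2,-,-,-]
Step 3: ref 3 → FAULT, frames=[2,3,-,-]
Step 4: ref 4 → FAULT, frames=[2,3,4,-]
Step 5: ref 1 → FAULT, frames=[2,3,4,1]
Step 6: ref 6 → FAULT (evict 2), frames=[6,3,4,1]
Step 7: ref 2 → FAULT (evict 3), frames=[6,2,4,1]
Step 8: ref 2 → HIT, frames=[6,2,4,1]
Step 9: ref 1 → HIT, frames=[6,2,4,1]
Step 10: ref 1 → HIT, frames=[6,2,4,1]
Step 11: ref 3 → FAULT (evict 4), frames=[6,2,3,1]
Step 12: ref 5 → FAULT (evict 6), frames=[5,2,3,1]
Step 13: ref 6 → FAULT (evict 2), frames=[5,6,3,1]
Step 14: ref 6 → HIT, frames=[5,6,3,1]
Total faults: 9

Answer: 9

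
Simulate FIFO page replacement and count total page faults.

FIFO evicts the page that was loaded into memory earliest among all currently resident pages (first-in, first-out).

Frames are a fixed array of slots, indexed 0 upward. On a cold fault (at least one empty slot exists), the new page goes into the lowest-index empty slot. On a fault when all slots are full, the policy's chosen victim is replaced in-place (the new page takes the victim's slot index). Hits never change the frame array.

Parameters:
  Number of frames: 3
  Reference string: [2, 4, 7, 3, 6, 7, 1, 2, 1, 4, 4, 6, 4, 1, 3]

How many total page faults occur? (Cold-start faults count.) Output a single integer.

Step 0: ref 2 → FAULT, frames=[2,-,-]
Step 1: ref 4 → FAULT, frames=[2,4,-]
Step 2: ref 7 → FAULT, frames=[2,4,7]
Step 3: ref 3 → FAULT (evict 2), frames=[3,4,7]
Step 4: ref 6 → FAULT (evict 4), frames=[3,6,7]
Step 5: ref 7 → HIT, frames=[3,6,7]
Step 6: ref 1 → FAULT (evict 7), frames=[3,6,1]
Step 7: ref 2 → FAULT (evict 3), frames=[2,6,1]
Step 8: ref 1 → HIT, frames=[2,6,1]
Step 9: ref 4 → FAULT (evict 6), frames=[2,4,1]
Step 10: ref 4 → HIT, frames=[2,4,1]
Step 11: ref 6 → FAULT (evict 1), frames=[2,4,6]
Step 12: ref 4 → HIT, frames=[2,4,6]
Step 13: ref 1 → FAULT (evict 2), frames=[1,4,6]
Step 14: ref 3 → FAULT (evict 4), frames=[1,3,6]
Total faults: 11

Answer: 11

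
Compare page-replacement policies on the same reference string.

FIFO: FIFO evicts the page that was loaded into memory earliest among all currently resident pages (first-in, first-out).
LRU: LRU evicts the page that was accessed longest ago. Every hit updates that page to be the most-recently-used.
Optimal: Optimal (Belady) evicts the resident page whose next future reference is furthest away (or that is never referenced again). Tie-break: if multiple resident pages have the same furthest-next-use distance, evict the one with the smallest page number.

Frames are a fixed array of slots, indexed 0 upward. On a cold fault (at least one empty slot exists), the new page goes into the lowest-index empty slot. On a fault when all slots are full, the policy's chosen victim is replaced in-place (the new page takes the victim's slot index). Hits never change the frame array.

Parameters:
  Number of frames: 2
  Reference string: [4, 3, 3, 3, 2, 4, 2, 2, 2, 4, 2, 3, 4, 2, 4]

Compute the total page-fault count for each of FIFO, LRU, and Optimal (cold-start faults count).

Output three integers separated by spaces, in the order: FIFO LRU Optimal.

Answer: 7 7 5

Derivation:
--- FIFO ---
  step 0: ref 4 -> FAULT, frames=[4,-] (faults so far: 1)
  step 1: ref 3 -> FAULT, frames=[4,3] (faults so far: 2)
  step 2: ref 3 -> HIT, frames=[4,3] (faults so far: 2)
  step 3: ref 3 -> HIT, frames=[4,3] (faults so far: 2)
  step 4: ref 2 -> FAULT, evict 4, frames=[2,3] (faults so far: 3)
  step 5: ref 4 -> FAULT, evict 3, frames=[2,4] (faults so far: 4)
  step 6: ref 2 -> HIT, frames=[2,4] (faults so far: 4)
  step 7: ref 2 -> HIT, frames=[2,4] (faults so far: 4)
  step 8: ref 2 -> HIT, frames=[2,4] (faults so far: 4)
  step 9: ref 4 -> HIT, frames=[2,4] (faults so far: 4)
  step 10: ref 2 -> HIT, frames=[2,4] (faults so far: 4)
  step 11: ref 3 -> FAULT, evict 2, frames=[3,4] (faults so far: 5)
  step 12: ref 4 -> HIT, frames=[3,4] (faults so far: 5)
  step 13: ref 2 -> FAULT, evict 4, frames=[3,2] (faults so far: 6)
  step 14: ref 4 -> FAULT, evict 3, frames=[4,2] (faults so far: 7)
  FIFO total faults: 7
--- LRU ---
  step 0: ref 4 -> FAULT, frames=[4,-] (faults so far: 1)
  step 1: ref 3 -> FAULT, frames=[4,3] (faults so far: 2)
  step 2: ref 3 -> HIT, frames=[4,3] (faults so far: 2)
  step 3: ref 3 -> HIT, frames=[4,3] (faults so far: 2)
  step 4: ref 2 -> FAULT, evict 4, frames=[2,3] (faults so far: 3)
  step 5: ref 4 -> FAULT, evict 3, frames=[2,4] (faults so far: 4)
  step 6: ref 2 -> HIT, frames=[2,4] (faults so far: 4)
  step 7: ref 2 -> HIT, frames=[2,4] (faults so far: 4)
  step 8: ref 2 -> HIT, frames=[2,4] (faults so far: 4)
  step 9: ref 4 -> HIT, frames=[2,4] (faults so far: 4)
  step 10: ref 2 -> HIT, frames=[2,4] (faults so far: 4)
  step 11: ref 3 -> FAULT, evict 4, frames=[2,3] (faults so far: 5)
  step 12: ref 4 -> FAULT, evict 2, frames=[4,3] (faults so far: 6)
  step 13: ref 2 -> FAULT, evict 3, frames=[4,2] (faults so far: 7)
  step 14: ref 4 -> HIT, frames=[4,2] (faults so far: 7)
  LRU total faults: 7
--- Optimal ---
  step 0: ref 4 -> FAULT, frames=[4,-] (faults so far: 1)
  step 1: ref 3 -> FAULT, frames=[4,3] (faults so far: 2)
  step 2: ref 3 -> HIT, frames=[4,3] (faults so far: 2)
  step 3: ref 3 -> HIT, frames=[4,3] (faults so far: 2)
  step 4: ref 2 -> FAULT, evict 3, frames=[4,2] (faults so far: 3)
  step 5: ref 4 -> HIT, frames=[4,2] (faults so far: 3)
  step 6: ref 2 -> HIT, frames=[4,2] (faults so far: 3)
  step 7: ref 2 -> HIT, frames=[4,2] (faults so far: 3)
  step 8: ref 2 -> HIT, frames=[4,2] (faults so far: 3)
  step 9: ref 4 -> HIT, frames=[4,2] (faults so far: 3)
  step 10: ref 2 -> HIT, frames=[4,2] (faults so far: 3)
  step 11: ref 3 -> FAULT, evict 2, frames=[4,3] (faults so far: 4)
  step 12: ref 4 -> HIT, frames=[4,3] (faults so far: 4)
  step 13: ref 2 -> FAULT, evict 3, frames=[4,2] (faults so far: 5)
  step 14: ref 4 -> HIT, frames=[4,2] (faults so far: 5)
  Optimal total faults: 5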